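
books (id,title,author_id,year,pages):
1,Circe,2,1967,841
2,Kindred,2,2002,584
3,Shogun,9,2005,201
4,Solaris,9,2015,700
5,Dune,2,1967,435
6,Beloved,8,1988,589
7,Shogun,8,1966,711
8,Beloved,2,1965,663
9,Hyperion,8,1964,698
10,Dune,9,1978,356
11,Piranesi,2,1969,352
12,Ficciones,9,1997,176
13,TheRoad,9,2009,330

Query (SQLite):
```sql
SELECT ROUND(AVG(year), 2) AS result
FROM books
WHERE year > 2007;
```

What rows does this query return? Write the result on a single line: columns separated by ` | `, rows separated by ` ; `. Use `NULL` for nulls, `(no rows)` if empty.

Rows where year > 2007 → year values: [2015, 2009].
AVG = 4024 / 2 (rounded to 2 dp).

2012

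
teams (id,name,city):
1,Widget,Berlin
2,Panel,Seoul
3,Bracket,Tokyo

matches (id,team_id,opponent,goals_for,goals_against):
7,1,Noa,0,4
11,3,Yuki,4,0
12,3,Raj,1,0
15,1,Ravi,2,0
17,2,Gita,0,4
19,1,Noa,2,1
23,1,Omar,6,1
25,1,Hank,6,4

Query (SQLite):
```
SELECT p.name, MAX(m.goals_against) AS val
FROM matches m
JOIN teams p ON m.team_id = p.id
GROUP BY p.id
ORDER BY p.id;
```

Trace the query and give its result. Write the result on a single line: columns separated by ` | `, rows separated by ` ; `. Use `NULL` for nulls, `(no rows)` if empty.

Widget | 4 ; Panel | 4 ; Bracket | 0

Join each matches row to its teams via team_id.
Group joined rows by teams.id; compute MAX(m.goals_against) per group.
  1: ids {7, 15, 19, 23, 25} → MAX(m.goals_against)=4
  2: ids {17} → MAX(m.goals_against)=4
  3: ids {11, 12} → MAX(m.goals_against)=0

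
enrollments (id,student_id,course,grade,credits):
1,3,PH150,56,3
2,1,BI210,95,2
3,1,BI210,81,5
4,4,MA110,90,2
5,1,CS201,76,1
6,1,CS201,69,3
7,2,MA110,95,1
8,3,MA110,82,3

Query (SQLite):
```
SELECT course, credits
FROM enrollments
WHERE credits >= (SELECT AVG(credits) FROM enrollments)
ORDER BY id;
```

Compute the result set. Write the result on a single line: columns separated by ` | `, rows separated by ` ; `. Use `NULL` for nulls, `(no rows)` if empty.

PH150 | 3 ; BI210 | 5 ; CS201 | 3 ; MA110 | 3

Scalar subquery: AVG(credits) over all enrollments rows = 2.5.
Keep rows where credits >= that value.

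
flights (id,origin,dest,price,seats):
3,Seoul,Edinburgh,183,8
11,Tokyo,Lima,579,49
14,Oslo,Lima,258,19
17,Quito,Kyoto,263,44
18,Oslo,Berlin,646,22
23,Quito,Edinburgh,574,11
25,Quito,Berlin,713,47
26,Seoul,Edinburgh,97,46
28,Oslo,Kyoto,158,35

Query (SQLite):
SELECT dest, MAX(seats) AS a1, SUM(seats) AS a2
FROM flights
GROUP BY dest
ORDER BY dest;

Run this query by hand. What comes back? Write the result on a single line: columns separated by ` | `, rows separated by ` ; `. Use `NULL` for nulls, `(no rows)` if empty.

Group flights by dest.
Per group compute: MAX(seats), SUM(seats).
  Berlin: ids {18, 25} → MAX(seats)=47, SUM(seats)=69
  Edinburgh: ids {3, 23, 26} → MAX(seats)=46, SUM(seats)=65
  Kyoto: ids {17, 28} → MAX(seats)=44, SUM(seats)=79
  Lima: ids {11, 14} → MAX(seats)=49, SUM(seats)=68

Berlin | 47 | 69 ; Edinburgh | 46 | 65 ; Kyoto | 44 | 79 ; Lima | 49 | 68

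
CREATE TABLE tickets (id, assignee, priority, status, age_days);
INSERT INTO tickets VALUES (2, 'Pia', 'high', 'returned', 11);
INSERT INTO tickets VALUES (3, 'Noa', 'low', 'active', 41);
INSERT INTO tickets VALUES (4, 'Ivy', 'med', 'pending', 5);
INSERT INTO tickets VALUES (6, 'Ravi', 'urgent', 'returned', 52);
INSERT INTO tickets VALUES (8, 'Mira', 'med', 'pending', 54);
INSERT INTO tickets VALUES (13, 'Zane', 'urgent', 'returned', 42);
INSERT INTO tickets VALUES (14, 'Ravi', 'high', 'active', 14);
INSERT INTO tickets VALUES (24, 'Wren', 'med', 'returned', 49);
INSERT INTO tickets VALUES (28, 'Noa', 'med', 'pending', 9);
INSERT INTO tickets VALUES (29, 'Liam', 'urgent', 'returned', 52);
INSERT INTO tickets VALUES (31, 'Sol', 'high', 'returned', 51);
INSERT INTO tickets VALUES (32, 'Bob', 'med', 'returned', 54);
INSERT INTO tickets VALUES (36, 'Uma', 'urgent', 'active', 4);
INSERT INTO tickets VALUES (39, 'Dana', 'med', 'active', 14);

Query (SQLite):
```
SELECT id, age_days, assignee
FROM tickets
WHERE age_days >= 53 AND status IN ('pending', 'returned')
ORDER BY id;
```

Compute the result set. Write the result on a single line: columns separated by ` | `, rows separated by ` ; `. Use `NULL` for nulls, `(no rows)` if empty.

age_days >= 53: ids {8, 32}
status IN ('pending', 'returned'): ids {2, 4, 6, 8, 13, 24, 28, 29, 31, 32}
Combine with AND.

8 | 54 | Mira ; 32 | 54 | Bob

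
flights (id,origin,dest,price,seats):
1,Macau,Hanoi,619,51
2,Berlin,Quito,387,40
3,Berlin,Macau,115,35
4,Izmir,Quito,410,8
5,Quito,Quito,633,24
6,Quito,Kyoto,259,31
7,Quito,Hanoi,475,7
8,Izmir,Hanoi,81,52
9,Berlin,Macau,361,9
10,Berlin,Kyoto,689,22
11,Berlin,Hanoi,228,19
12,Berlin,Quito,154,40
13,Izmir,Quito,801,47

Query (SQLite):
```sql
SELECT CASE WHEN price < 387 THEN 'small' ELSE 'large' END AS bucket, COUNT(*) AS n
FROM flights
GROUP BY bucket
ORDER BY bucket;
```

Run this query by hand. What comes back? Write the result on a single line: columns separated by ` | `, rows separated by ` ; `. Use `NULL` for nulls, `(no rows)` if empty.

Bucket rows by price < 387 → 'small' else 'large'; count each bucket.

large | 7 ; small | 6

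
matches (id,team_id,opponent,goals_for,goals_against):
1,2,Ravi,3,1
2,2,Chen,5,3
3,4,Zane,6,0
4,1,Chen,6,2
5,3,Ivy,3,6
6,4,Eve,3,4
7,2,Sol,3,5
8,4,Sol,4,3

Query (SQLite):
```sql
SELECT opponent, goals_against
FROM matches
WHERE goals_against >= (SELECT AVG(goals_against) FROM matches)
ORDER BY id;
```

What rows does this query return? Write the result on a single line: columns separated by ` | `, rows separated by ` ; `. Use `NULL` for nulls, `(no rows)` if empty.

Scalar subquery: AVG(goals_against) over all matches rows = 3.0.
Keep rows where goals_against >= that value.

Chen | 3 ; Ivy | 6 ; Eve | 4 ; Sol | 5 ; Sol | 3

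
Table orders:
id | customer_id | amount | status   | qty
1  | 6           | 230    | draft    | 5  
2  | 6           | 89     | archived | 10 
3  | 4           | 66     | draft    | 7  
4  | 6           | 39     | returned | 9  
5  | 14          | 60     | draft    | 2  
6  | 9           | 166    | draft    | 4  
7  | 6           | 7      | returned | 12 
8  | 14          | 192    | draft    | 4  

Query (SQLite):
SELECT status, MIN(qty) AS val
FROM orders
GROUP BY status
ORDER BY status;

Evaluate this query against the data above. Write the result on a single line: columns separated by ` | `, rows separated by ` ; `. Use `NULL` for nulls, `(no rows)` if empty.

archived | 10 ; draft | 2 ; returned | 9

Partition orders by status; compute MIN(qty) within each group.
  archived: ids {2} → MIN(qty)=10
  draft: ids {1, 3, 5, 6, 8} → MIN(qty)=2
  returned: ids {4, 7} → MIN(qty)=9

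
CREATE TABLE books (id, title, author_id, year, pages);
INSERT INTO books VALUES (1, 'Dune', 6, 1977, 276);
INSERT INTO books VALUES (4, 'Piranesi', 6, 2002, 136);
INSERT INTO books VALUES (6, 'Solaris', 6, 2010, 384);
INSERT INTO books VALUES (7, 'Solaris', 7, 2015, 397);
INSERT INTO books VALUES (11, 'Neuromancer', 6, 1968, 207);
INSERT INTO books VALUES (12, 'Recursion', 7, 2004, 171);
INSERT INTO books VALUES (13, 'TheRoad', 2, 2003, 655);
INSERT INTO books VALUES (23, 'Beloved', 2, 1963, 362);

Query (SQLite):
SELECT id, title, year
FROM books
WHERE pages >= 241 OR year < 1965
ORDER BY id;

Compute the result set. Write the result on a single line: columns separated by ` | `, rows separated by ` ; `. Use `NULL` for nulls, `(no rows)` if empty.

pages >= 241: ids {1, 6, 7, 13, 23}
year < 1965: ids {23}
Combine with OR.

1 | Dune | 1977 ; 6 | Solaris | 2010 ; 7 | Solaris | 2015 ; 13 | TheRoad | 2003 ; 23 | Beloved | 1963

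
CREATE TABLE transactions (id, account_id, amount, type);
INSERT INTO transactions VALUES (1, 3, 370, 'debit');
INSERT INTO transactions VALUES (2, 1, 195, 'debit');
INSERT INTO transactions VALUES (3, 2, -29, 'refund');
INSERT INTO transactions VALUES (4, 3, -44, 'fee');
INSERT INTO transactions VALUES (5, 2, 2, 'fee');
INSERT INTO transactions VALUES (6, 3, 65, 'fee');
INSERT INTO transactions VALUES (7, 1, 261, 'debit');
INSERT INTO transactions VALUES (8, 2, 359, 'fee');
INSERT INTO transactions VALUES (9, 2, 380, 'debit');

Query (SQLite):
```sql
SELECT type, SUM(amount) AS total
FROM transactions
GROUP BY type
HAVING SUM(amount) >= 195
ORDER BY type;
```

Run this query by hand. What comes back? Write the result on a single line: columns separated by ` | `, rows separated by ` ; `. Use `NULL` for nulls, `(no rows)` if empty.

Partition transactions by type; compute SUM(amount) within each group.
HAVING: keep groups where SUM(amount) >= 195.
  debit: ids {1, 2, 7, 9} → SUM(amount)=1206
  fee: ids {4, 5, 6, 8} → SUM(amount)=382
  refund: ids {3} → SUM(amount)=-29

debit | 1206 ; fee | 382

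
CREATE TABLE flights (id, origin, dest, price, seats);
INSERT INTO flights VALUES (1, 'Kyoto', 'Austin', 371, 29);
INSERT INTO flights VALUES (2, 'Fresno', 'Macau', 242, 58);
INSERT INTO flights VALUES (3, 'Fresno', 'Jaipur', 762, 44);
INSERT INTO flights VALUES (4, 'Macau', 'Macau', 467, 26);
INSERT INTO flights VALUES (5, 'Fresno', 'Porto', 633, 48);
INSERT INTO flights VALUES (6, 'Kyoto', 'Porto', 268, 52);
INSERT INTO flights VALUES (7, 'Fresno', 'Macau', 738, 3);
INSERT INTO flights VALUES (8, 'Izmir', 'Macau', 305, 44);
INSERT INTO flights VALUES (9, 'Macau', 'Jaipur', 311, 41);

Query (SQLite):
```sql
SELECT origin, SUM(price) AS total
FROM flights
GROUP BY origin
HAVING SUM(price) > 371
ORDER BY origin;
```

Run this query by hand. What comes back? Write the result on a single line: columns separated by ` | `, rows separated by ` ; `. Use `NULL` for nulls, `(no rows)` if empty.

Partition flights by origin; compute SUM(price) within each group.
HAVING: keep groups where SUM(price) > 371.
  Fresno: ids {2, 3, 5, 7} → SUM(price)=2375
  Izmir: ids {8} → SUM(price)=305
  Kyoto: ids {1, 6} → SUM(price)=639
  Macau: ids {4, 9} → SUM(price)=778

Fresno | 2375 ; Kyoto | 639 ; Macau | 778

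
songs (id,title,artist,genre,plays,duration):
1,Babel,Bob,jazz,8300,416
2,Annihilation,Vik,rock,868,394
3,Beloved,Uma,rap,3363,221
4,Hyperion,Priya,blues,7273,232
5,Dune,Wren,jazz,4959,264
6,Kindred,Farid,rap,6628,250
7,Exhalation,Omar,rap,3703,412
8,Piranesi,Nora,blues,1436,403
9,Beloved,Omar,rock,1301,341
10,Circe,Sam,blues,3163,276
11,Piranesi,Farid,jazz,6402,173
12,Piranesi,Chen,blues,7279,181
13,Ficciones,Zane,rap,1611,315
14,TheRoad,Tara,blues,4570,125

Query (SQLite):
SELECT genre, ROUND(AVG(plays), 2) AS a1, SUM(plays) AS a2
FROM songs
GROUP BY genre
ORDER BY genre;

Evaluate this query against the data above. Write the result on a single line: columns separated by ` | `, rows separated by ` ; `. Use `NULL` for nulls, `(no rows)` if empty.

blues | 4744.2 | 23721 ; jazz | 6553.67 | 19661 ; rap | 3826.25 | 15305 ; rock | 1084.5 | 2169

Group songs by genre.
Per group compute: ROUND(AVG(plays), 2), SUM(plays).
  blues: ids {4, 8, 10, 12, 14} → ROUND(AVG(plays), 2)=4744.2, SUM(plays)=23721
  jazz: ids {1, 5, 11} → ROUND(AVG(plays), 2)=6553.67, SUM(plays)=19661
  rap: ids {3, 6, 7, 13} → ROUND(AVG(plays), 2)=3826.25, SUM(plays)=15305
  rock: ids {2, 9} → ROUND(AVG(plays), 2)=1084.5, SUM(plays)=2169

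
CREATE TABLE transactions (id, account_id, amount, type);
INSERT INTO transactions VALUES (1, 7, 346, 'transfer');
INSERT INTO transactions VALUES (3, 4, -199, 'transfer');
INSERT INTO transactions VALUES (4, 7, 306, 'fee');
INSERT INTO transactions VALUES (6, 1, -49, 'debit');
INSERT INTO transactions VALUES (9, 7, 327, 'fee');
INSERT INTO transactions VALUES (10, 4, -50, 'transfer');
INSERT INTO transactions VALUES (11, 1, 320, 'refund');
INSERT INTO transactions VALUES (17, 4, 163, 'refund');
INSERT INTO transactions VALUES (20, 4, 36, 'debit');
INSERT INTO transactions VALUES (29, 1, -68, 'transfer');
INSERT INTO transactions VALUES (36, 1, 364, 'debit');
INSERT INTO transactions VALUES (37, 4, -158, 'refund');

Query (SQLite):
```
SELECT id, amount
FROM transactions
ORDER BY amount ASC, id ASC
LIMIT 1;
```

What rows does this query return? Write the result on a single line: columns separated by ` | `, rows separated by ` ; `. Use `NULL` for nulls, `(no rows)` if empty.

Sort by amount asc, tiebreak id asc: (-199, id=3), (-158, id=37), (-68, id=29), (-50, id=10) …. Take first 1.

3 | -199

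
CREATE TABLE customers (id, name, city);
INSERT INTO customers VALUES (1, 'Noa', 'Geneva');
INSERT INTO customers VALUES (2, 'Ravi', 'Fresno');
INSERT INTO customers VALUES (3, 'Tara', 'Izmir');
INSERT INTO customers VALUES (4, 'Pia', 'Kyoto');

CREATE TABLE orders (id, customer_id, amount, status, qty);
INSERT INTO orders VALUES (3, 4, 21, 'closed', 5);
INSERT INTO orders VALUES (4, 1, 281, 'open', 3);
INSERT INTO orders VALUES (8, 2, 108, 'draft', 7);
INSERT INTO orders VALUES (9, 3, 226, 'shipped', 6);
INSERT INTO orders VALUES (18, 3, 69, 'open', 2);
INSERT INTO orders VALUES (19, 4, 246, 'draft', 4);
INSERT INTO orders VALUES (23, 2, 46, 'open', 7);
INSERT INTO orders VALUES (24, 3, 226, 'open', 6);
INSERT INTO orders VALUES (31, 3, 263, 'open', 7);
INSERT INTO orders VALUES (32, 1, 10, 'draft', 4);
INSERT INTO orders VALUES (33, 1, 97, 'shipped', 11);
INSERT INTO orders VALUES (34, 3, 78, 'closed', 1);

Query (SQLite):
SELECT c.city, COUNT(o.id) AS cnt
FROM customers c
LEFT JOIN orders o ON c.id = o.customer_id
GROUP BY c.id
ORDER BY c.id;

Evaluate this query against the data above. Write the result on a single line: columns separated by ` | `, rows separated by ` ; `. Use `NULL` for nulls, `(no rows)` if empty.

Geneva | 3 ; Fresno | 2 ; Izmir | 5 ; Kyoto | 2

LEFT JOIN keeps every customers row; unmatched ones get NULL for orders columns.
Group by customers.id and compute COUNT(o.id). COUNT(col) of an all-NULL group is 0.
  1: ids {4, 32, 33} → COUNT(o.id)=3
  2: ids {8, 23} → COUNT(o.id)=2
  3: ids {9, 18, 24, 31, 34} → COUNT(o.id)=5
  4: ids {3, 19} → COUNT(o.id)=2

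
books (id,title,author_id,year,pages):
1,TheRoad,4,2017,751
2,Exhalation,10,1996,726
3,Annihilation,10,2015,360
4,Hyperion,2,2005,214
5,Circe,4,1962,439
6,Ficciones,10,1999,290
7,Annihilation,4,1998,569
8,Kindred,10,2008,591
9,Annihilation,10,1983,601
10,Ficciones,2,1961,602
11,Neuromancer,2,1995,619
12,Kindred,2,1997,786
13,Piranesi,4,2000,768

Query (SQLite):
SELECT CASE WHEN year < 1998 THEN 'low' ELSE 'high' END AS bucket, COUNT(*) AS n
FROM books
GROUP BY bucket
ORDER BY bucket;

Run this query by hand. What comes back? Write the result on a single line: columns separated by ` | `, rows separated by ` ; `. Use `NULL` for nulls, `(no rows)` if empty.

high | 7 ; low | 6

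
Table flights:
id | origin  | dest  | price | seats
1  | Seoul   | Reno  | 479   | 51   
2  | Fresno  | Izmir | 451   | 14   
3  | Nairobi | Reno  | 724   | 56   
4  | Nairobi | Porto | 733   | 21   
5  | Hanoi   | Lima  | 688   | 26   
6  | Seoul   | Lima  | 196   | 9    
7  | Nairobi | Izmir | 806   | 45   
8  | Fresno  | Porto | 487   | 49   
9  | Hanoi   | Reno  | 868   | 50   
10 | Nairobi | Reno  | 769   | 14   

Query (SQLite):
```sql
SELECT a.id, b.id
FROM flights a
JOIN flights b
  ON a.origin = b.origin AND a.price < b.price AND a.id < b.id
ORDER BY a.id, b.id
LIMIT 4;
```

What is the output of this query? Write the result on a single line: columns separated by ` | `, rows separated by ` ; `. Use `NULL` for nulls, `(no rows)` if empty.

Pairs (a,b) with same origin, a.price < b.price, a.id < b.id.
origin groups: Fresno:{2,8} Hanoi:{5,9} Nairobi:{3,4,7,10} Seoul:{1,6}
Ordered by (a.id, b.id); first 4.

2 | 8 ; 3 | 4 ; 3 | 7 ; 3 | 10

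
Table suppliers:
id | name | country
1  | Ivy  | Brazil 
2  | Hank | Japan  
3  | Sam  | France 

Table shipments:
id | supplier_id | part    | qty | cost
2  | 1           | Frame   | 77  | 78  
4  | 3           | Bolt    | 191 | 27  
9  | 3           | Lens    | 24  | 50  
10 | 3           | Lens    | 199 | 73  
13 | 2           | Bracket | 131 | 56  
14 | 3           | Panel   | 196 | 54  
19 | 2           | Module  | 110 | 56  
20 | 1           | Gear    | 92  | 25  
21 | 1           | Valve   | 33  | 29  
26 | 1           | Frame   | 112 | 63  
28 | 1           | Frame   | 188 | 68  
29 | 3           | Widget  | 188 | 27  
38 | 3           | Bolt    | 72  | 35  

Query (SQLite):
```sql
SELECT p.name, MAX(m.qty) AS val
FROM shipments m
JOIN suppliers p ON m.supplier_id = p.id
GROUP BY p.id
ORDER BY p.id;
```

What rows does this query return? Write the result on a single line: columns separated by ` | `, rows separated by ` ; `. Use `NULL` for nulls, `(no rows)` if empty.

Ivy | 188 ; Hank | 131 ; Sam | 199

Join each shipments row to its suppliers via supplier_id.
Group joined rows by suppliers.id; compute MAX(m.qty) per group.
  1: ids {2, 20, 21, 26, 28} → MAX(m.qty)=188
  2: ids {13, 19} → MAX(m.qty)=131
  3: ids {4, 9, 10, 14, 29, 38} → MAX(m.qty)=199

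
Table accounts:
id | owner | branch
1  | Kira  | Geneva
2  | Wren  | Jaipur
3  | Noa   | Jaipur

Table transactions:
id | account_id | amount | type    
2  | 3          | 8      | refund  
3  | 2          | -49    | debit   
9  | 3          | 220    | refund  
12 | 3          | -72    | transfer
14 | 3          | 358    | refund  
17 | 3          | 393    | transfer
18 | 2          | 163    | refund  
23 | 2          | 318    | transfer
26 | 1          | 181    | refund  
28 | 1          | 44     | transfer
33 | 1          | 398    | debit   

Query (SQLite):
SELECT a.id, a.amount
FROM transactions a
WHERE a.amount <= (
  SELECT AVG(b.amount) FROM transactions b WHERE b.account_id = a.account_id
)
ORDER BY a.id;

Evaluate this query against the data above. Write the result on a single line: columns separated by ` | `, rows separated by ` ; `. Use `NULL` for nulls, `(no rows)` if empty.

2 | 8 ; 3 | -49 ; 12 | -72 ; 26 | 181 ; 28 | 44

For each transactions row a, compute AVG(amount) over rows sharing a.account_id.
Keep row a if a.amount <= that per-group AVG.
  account_id=1: AVG(amount) = 207.666667
  account_id=2: AVG(amount) = 144.0
  account_id=3: AVG(amount) = 181.4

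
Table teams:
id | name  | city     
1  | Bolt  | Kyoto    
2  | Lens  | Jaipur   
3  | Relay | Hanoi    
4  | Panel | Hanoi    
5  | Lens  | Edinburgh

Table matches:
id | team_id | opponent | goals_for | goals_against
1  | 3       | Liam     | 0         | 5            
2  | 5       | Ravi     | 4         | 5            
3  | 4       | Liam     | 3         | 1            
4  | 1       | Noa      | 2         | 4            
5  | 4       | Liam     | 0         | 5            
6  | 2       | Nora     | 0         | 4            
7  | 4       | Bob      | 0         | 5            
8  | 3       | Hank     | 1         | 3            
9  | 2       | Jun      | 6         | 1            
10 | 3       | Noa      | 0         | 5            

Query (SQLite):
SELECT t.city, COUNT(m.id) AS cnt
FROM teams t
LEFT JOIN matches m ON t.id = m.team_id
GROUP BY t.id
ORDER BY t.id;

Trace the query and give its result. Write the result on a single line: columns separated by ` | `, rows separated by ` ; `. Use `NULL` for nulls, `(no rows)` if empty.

LEFT JOIN keeps every teams row; unmatched ones get NULL for matches columns.
Group by teams.id and compute COUNT(m.id). COUNT(col) of an all-NULL group is 0.
  1: ids {4} → COUNT(m.id)=1
  2: ids {6, 9} → COUNT(m.id)=2
  3: ids {1, 8, 10} → COUNT(m.id)=3
  4: ids {3, 5, 7} → COUNT(m.id)=3
  5: ids {2} → COUNT(m.id)=1

Kyoto | 1 ; Jaipur | 2 ; Hanoi | 3 ; Hanoi | 3 ; Edinburgh | 1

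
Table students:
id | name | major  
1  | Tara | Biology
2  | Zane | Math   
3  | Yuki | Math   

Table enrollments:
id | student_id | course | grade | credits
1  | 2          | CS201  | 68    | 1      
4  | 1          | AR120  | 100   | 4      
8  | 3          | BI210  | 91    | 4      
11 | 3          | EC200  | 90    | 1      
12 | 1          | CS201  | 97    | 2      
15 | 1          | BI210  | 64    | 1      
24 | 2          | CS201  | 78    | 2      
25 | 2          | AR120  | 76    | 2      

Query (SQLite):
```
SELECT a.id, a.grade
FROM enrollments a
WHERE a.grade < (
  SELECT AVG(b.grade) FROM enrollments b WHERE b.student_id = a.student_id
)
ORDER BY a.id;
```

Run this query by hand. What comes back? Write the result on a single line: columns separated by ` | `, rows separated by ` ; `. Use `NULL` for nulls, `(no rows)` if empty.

For each enrollments row a, compute AVG(grade) over rows sharing a.student_id.
Keep row a if a.grade < that per-group AVG.
  student_id=1: AVG(grade) = 87.0
  student_id=2: AVG(grade) = 74.0
  student_id=3: AVG(grade) = 90.5

1 | 68 ; 11 | 90 ; 15 | 64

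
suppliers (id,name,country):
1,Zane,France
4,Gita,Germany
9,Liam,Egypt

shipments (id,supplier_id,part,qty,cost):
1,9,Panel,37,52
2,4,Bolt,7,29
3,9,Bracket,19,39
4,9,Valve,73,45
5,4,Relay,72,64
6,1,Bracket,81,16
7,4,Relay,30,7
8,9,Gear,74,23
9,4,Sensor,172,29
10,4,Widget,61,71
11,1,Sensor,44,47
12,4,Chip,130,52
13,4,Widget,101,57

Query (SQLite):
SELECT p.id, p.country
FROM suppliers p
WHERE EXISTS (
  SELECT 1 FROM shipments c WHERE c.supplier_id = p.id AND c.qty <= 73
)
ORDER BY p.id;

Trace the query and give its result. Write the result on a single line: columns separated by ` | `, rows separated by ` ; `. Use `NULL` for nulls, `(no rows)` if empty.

1 | France ; 4 | Germany ; 9 | Egypt

For each suppliers row, check whether any shipments with matching supplier_id has qty <= 73.
Keep rows where that is true.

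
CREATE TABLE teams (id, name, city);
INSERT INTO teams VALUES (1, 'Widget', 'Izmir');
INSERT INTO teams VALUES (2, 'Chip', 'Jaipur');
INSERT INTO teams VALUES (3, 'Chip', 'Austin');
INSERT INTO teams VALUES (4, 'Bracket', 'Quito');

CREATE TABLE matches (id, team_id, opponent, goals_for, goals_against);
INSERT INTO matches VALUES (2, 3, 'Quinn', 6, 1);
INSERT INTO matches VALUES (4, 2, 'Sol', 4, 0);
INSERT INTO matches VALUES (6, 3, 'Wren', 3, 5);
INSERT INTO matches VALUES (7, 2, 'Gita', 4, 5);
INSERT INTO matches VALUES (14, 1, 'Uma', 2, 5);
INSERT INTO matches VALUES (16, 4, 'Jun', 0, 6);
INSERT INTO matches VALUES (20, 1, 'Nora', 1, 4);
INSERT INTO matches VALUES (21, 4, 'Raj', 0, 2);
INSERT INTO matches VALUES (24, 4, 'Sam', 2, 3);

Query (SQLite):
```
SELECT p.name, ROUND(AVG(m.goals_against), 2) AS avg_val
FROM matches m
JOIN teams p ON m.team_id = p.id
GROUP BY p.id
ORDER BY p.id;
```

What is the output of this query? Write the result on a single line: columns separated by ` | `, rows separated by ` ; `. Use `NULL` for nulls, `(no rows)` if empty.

Widget | 4.5 ; Chip | 2.5 ; Chip | 3 ; Bracket | 3.67

Join each matches row to its teams via team_id.
Group joined rows by teams.id; compute ROUND(AVG(m.goals_against), 2) per group.
  1: ids {14, 20} → ROUND(AVG(m.goals_against), 2)=4.5
  2: ids {4, 7} → ROUND(AVG(m.goals_against), 2)=2.5
  3: ids {2, 6} → ROUND(AVG(m.goals_against), 2)=3
  4: ids {16, 21, 24} → ROUND(AVG(m.goals_against), 2)=3.67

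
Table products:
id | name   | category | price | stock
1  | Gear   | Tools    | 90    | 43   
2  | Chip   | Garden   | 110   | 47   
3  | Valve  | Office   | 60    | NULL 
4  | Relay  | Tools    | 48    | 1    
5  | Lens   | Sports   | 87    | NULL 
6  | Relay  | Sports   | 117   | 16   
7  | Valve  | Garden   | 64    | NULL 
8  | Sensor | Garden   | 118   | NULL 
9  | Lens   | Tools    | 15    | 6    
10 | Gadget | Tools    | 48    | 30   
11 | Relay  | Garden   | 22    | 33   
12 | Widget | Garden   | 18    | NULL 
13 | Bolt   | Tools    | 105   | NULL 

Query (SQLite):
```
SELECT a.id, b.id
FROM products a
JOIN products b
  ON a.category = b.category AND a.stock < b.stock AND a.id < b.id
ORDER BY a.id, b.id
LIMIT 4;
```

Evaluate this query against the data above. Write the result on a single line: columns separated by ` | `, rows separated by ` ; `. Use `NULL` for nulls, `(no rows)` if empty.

4 | 9 ; 4 | 10 ; 9 | 10

Pairs (a,b) with same category, a.stock < b.stock, a.id < b.id.
category groups: Garden:{2,7,8,11,12} Office:{3} Sports:{5,6} Tools:{1,4,9,10,13}
Ordered by (a.id, b.id); first 4.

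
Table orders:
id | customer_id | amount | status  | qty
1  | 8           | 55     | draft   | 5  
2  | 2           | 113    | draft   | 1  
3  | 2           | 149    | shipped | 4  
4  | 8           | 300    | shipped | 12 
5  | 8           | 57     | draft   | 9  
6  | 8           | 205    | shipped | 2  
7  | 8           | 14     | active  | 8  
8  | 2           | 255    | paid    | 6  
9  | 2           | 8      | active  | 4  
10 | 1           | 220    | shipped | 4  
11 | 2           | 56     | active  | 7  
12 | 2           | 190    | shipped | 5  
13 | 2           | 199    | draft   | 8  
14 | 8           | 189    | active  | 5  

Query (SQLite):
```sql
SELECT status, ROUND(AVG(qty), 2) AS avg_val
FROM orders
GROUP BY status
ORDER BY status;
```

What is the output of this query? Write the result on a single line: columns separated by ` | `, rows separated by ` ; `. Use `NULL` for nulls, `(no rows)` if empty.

active | 6 ; draft | 5.75 ; paid | 6 ; shipped | 5.4

Partition orders by status; compute ROUND(AVG(qty), 2) within each group.
  active: ids {7, 9, 11, 14} → ROUND(AVG(qty), 2)=6
  draft: ids {1, 2, 5, 13} → ROUND(AVG(qty), 2)=5.75
  paid: ids {8} → ROUND(AVG(qty), 2)=6
  shipped: ids {3, 4, 6, 10, 12} → ROUND(AVG(qty), 2)=5.4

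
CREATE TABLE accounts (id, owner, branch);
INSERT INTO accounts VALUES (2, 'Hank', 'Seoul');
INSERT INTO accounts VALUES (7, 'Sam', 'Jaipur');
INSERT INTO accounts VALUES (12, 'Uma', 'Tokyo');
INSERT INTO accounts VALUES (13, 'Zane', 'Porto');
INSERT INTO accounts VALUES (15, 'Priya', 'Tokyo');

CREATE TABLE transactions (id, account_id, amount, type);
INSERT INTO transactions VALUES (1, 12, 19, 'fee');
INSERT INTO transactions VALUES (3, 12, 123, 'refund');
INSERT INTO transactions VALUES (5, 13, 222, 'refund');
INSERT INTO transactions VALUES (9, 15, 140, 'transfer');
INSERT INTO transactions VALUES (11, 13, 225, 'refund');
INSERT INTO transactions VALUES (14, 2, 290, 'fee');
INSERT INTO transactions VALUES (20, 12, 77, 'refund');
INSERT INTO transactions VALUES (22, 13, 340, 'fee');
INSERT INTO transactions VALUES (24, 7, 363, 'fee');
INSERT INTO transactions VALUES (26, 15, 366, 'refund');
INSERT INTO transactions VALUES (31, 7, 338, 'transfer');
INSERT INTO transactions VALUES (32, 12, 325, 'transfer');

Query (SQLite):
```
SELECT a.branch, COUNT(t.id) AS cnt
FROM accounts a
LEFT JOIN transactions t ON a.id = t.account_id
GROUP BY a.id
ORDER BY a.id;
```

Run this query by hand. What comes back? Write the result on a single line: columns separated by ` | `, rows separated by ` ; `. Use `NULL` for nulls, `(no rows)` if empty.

Seoul | 1 ; Jaipur | 2 ; Tokyo | 4 ; Porto | 3 ; Tokyo | 2

LEFT JOIN keeps every accounts row; unmatched ones get NULL for transactions columns.
Group by accounts.id and compute COUNT(t.id). COUNT(col) of an all-NULL group is 0.
  2: ids {14} → COUNT(t.id)=1
  7: ids {24, 31} → COUNT(t.id)=2
  12: ids {1, 3, 20, 32} → COUNT(t.id)=4
  13: ids {5, 11, 22} → COUNT(t.id)=3
  15: ids {9, 26} → COUNT(t.id)=2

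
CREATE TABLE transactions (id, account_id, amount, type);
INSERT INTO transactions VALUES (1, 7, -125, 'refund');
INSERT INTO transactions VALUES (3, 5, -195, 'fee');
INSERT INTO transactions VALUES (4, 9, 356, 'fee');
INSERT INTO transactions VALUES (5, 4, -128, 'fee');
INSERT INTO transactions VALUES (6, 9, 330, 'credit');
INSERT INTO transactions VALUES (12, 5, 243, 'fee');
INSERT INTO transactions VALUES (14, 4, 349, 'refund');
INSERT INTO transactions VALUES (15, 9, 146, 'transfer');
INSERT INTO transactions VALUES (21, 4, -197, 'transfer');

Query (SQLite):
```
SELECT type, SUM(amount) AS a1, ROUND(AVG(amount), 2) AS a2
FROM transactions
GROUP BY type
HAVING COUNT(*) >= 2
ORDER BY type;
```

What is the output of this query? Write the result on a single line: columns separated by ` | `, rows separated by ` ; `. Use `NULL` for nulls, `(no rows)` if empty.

fee | 276 | 69 ; refund | 224 | 112 ; transfer | -51 | -25.5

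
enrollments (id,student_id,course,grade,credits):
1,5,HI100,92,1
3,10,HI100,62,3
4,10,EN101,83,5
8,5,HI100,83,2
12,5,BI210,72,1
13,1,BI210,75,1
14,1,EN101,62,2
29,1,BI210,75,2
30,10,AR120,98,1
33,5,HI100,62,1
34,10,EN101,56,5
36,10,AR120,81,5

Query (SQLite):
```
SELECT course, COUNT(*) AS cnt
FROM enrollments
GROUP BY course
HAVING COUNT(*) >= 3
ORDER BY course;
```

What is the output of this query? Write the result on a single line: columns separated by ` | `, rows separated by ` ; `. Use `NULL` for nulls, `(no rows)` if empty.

Partition enrollments by course; compute COUNT(*) within each group.
HAVING: keep groups with count ≥ 3.
  AR120: ids {30, 36} → COUNT(*)=2
  BI210: ids {12, 13, 29} → COUNT(*)=3
  EN101: ids {4, 14, 34} → COUNT(*)=3
  HI100: ids {1, 3, 8, 33} → COUNT(*)=4

BI210 | 3 ; EN101 | 3 ; HI100 | 4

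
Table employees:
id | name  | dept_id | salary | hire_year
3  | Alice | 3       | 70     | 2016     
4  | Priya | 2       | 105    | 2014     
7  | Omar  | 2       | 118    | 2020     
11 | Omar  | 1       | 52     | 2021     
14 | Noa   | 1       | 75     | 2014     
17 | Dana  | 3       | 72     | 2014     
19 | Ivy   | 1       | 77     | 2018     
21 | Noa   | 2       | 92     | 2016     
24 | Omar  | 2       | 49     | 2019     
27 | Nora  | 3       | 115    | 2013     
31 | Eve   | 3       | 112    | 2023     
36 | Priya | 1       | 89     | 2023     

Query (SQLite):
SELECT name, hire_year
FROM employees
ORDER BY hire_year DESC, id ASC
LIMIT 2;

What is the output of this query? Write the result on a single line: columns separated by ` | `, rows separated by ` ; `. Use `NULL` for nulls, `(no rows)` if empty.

Sort by hire_year desc, tiebreak id asc: (2023, id=31), (2023, id=36), (2021, id=11), (2020, id=7), (2019, id=24) …. Take first 2.

Eve | 2023 ; Priya | 2023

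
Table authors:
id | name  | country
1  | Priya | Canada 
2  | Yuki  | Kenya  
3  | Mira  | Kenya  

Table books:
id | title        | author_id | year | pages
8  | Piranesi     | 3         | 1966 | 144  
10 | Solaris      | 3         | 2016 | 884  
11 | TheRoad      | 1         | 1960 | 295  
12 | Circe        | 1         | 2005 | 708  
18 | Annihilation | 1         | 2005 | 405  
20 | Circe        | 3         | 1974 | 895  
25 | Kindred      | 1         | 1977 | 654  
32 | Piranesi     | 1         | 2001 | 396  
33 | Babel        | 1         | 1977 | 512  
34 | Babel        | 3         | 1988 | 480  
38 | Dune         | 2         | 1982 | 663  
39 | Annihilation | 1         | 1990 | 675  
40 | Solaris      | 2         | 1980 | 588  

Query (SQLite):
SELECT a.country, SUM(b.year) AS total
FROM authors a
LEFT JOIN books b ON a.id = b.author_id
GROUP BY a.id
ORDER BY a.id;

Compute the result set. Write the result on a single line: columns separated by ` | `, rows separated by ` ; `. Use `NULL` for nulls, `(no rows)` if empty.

LEFT JOIN keeps every authors row; unmatched ones get NULL for books columns.
Group by authors.id and compute SUM(b.year). SUM over an all-NULL group is NULL.
  1: ids {11, 12, 18, 25, 32, 33, 39} → SUM(b.year)=13915
  2: ids {38, 40} → SUM(b.year)=3962
  3: ids {8, 10, 20, 34} → SUM(b.year)=7944

Canada | 13915 ; Kenya | 3962 ; Kenya | 7944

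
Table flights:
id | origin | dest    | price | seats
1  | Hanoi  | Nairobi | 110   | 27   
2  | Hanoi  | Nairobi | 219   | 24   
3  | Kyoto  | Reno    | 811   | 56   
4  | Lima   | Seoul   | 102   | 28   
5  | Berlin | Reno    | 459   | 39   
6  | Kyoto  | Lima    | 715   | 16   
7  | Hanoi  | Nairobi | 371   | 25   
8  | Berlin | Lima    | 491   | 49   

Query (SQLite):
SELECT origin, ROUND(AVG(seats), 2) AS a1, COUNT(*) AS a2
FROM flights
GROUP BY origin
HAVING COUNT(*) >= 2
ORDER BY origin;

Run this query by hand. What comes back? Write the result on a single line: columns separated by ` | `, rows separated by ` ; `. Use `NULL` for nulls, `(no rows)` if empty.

Group flights by origin.
Per group compute: ROUND(AVG(seats), 2), COUNT(*).
HAVING: drop groups with fewer than 2 rows.
  Berlin: ids {5, 8} → ROUND(AVG(seats), 2)=44, COUNT(*)=2
  Hanoi: ids {1, 2, 7} → ROUND(AVG(seats), 2)=25.33, COUNT(*)=3
  Kyoto: ids {3, 6} → ROUND(AVG(seats), 2)=36, COUNT(*)=2
  Lima: ids {4} → ROUND(AVG(seats), 2)=28, COUNT(*)=1

Berlin | 44 | 2 ; Hanoi | 25.33 | 3 ; Kyoto | 36 | 2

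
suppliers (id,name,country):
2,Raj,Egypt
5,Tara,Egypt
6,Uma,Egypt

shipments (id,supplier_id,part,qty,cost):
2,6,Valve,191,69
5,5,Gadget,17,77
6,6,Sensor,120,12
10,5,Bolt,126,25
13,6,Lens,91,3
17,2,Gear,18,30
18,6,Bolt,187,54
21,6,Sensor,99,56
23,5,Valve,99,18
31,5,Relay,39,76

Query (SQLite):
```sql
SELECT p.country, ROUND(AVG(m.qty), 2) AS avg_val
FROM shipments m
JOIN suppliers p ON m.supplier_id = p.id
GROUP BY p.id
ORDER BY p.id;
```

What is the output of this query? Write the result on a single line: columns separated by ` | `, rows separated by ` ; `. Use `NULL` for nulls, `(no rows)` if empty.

Egypt | 18 ; Egypt | 70.25 ; Egypt | 137.6

Join each shipments row to its suppliers via supplier_id.
Group joined rows by suppliers.id; compute ROUND(AVG(m.qty), 2) per group.
  2: ids {17} → ROUND(AVG(m.qty), 2)=18
  5: ids {5, 10, 23, 31} → ROUND(AVG(m.qty), 2)=70.25
  6: ids {2, 6, 13, 18, 21} → ROUND(AVG(m.qty), 2)=137.6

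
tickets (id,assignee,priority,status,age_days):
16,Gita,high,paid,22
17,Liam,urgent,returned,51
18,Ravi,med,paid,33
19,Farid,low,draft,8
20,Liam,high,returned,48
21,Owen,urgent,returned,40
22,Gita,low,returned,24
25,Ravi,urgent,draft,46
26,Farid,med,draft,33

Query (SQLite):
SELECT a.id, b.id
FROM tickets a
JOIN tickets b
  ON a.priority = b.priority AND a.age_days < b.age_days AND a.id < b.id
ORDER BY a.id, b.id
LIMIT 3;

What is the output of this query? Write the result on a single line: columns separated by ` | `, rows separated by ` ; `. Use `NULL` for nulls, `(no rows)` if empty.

16 | 20 ; 19 | 22 ; 21 | 25

Pairs (a,b) with same priority, a.age_days < b.age_days, a.id < b.id.
priority groups: high:{16,20} low:{19,22} med:{18,26} urgent:{17,21,25}
Ordered by (a.id, b.id); first 3.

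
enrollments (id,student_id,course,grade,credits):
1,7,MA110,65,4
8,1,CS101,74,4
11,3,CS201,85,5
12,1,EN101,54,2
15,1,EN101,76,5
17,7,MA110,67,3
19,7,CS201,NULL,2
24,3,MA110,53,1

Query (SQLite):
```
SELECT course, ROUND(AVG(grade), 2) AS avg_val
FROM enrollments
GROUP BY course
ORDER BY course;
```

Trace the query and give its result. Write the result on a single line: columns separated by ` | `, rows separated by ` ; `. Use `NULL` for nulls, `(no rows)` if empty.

CS101 | 74 ; CS201 | 85 ; EN101 | 65 ; MA110 | 61.67

Partition enrollments by course; compute ROUND(AVG(grade), 2) within each group.
  CS101: ids {8} → ROUND(AVG(grade), 2)=74
  CS201: ids {11, 19} → ROUND(AVG(grade), 2)=85
  EN101: ids {12, 15} → ROUND(AVG(grade), 2)=65
  MA110: ids {1, 17, 24} → ROUND(AVG(grade), 2)=61.67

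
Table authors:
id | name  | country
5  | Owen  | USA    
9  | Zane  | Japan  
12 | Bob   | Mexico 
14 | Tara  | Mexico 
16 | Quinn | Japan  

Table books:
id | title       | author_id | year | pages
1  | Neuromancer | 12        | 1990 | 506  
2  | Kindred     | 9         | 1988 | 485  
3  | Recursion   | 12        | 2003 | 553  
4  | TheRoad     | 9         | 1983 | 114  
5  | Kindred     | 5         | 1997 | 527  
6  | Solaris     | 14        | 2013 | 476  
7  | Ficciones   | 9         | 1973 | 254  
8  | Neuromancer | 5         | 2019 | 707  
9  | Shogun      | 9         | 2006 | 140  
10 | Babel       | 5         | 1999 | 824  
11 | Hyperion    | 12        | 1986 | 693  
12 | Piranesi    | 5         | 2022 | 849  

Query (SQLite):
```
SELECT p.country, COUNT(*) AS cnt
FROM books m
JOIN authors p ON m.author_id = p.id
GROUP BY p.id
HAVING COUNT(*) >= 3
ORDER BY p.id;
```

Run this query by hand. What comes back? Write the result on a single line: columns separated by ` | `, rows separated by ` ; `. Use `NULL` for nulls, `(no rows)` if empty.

USA | 4 ; Japan | 4 ; Mexico | 3

Join each books row to its authors via author_id.
Group joined rows by authors.id; compute COUNT(*) per group.
HAVING: keep groups with count ≥ 3.
  5: ids {5, 8, 10, 12} → COUNT(*)=4
  9: ids {2, 4, 7, 9} → COUNT(*)=4
  12: ids {1, 3, 11} → COUNT(*)=3
  14: ids {6} → COUNT(*)=1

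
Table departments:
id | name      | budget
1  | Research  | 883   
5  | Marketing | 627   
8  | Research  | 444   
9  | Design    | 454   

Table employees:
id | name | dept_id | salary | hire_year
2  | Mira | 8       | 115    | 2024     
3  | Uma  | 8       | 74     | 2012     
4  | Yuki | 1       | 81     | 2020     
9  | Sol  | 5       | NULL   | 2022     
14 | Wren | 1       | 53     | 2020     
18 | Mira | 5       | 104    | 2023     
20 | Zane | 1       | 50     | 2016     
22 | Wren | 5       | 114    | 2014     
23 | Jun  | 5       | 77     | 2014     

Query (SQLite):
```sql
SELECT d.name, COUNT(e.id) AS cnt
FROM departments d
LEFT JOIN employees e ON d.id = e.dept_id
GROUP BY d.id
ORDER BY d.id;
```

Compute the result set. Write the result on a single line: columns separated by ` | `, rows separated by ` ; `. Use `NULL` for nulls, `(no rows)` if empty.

LEFT JOIN keeps every departments row; unmatched ones get NULL for employees columns.
Group by departments.id and compute COUNT(e.id). COUNT(col) of an all-NULL group is 0.
  1: ids {4, 14, 20} → COUNT(e.id)=3
  5: ids {9, 18, 22, 23} → COUNT(e.id)=4
  8: ids {2, 3} → COUNT(e.id)=2
  9: ids {—} → COUNT(e.id)=0

Research | 3 ; Marketing | 4 ; Research | 2 ; Design | 0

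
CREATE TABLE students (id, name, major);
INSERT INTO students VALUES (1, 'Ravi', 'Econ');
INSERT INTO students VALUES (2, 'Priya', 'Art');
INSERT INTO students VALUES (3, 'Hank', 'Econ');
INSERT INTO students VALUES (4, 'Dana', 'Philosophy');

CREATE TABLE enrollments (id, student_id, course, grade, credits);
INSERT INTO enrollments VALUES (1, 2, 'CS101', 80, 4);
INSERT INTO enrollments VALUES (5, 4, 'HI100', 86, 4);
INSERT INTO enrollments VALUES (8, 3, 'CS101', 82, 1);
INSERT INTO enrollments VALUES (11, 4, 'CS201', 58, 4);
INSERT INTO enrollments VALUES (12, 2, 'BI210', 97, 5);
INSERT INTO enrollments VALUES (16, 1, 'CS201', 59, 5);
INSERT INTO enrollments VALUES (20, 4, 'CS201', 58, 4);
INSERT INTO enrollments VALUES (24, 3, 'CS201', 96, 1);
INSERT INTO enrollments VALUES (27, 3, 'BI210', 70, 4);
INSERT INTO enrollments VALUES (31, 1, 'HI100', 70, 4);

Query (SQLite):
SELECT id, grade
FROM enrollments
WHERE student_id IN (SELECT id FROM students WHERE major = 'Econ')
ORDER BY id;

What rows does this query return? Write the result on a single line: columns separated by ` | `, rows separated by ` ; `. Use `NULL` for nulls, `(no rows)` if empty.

8 | 82 ; 16 | 59 ; 24 | 96 ; 27 | 70 ; 31 | 70

Inner query: students.id where major = 'Econ'.
Outer: keep enrollments rows whose student_id is in that set.
Inner query → {1, 3}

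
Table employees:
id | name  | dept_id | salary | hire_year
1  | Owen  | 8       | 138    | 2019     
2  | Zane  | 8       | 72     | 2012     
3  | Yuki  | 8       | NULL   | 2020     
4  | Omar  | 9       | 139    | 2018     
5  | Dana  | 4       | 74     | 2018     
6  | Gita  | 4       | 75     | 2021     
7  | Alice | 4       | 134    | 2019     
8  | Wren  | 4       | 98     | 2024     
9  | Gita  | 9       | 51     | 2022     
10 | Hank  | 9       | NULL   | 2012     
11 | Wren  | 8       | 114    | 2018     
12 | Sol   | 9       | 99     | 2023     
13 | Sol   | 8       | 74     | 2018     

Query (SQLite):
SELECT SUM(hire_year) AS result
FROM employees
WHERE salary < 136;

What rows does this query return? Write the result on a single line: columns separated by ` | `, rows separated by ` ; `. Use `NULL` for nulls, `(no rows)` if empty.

Rows where salary < 136 → hire_year values: [2012, 2018, 2021, 2019, 2024, 2022, 2018, 2023, 2018].
SUM of non-NULL values = 18175.

18175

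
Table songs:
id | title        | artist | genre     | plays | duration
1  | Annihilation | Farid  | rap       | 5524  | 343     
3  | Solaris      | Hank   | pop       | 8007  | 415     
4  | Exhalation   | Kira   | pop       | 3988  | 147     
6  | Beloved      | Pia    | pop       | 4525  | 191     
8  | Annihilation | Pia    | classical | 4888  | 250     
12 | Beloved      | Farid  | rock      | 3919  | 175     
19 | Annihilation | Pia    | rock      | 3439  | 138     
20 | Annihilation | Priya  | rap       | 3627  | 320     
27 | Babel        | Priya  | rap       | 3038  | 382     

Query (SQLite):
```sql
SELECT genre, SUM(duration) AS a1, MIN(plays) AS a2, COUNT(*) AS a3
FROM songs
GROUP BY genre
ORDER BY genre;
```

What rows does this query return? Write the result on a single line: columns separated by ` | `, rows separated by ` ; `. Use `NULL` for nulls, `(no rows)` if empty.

classical | 250 | 4888 | 1 ; pop | 753 | 3988 | 3 ; rap | 1045 | 3038 | 3 ; rock | 313 | 3439 | 2

Group songs by genre.
Per group compute: SUM(duration), MIN(plays), COUNT(*).
  classical: ids {8} → SUM(duration)=250, MIN(plays)=4888, COUNT(*)=1
  pop: ids {3, 4, 6} → SUM(duration)=753, MIN(plays)=3988, COUNT(*)=3
  rap: ids {1, 20, 27} → SUM(duration)=1045, MIN(plays)=3038, COUNT(*)=3
  rock: ids {12, 19} → SUM(duration)=313, MIN(plays)=3439, COUNT(*)=2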